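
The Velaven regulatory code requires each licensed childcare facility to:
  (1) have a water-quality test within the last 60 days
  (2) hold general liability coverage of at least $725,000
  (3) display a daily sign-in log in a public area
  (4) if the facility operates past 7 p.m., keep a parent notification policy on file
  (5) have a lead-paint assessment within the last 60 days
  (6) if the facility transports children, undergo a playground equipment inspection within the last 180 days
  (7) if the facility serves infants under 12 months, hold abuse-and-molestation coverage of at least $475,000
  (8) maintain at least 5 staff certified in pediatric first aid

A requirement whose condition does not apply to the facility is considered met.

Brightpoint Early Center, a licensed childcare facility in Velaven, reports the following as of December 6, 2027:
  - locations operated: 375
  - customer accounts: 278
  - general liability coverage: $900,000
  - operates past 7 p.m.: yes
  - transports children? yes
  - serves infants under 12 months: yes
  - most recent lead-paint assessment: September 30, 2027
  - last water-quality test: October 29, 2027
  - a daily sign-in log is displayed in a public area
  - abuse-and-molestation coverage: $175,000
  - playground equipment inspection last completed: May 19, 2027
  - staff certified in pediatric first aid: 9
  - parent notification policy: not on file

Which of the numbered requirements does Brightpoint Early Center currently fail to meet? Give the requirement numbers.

1. water-quality test 38 days ago vs limit 60 → met
2. general liability coverage $900,000 ≥ $725,000 → met
3. daily sign-in log present → met
4. condition 'operates past 7 p.m.' holds; parent notification policy absent → not met
5. lead-paint assessment 67 days ago vs limit 60 → not met
6. condition 'transports children' holds; playground equipment inspection 201 days ago vs limit 180 → not met
7. condition 'serves infants under 12 months' holds; abuse-and-molestation coverage $175,000 < $475,000 → not met
8. staff certified in pediatric first aid 9 ≥ 5 → met
Not met: 4, 5, 6, 7

4, 5, 6, 7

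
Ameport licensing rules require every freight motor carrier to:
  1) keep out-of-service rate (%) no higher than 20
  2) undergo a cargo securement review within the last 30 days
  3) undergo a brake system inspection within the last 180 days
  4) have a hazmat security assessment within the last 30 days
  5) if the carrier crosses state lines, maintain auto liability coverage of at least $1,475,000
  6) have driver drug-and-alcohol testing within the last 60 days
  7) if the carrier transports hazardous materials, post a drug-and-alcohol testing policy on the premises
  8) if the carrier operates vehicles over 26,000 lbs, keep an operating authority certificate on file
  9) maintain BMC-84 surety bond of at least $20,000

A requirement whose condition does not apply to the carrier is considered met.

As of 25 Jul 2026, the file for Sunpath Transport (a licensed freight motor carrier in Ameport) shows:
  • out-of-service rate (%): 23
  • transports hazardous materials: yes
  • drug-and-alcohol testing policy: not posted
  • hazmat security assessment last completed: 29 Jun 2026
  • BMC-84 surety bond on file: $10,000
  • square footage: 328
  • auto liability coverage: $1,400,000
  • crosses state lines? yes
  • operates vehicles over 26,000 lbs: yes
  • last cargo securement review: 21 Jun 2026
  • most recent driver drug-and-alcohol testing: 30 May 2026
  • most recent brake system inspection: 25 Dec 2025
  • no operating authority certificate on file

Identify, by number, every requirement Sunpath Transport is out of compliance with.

1. out-of-service rate (%) 23 > 20 → not met
2. cargo securement review 34 days ago vs limit 30 → not met
3. brake system inspection 212 days ago vs limit 180 → not met
4. hazmat security assessment 26 days ago vs limit 30 → met
5. condition 'crosses state lines' holds; auto liability coverage $1,400,000 < $1,475,000 → not met
6. driver drug-and-alcohol testing 56 days ago vs limit 60 → met
7. condition 'transports hazardous materials' holds; drug-and-alcohol testing policy absent → not met
8. condition 'operates vehicles over 26,000 lbs' holds; operating authority certificate absent → not met
9. BMC-84 surety bond $10,000 < $20,000 → not met
Not met: 1, 2, 3, 5, 7, 8, 9

1, 2, 3, 5, 7, 8, 9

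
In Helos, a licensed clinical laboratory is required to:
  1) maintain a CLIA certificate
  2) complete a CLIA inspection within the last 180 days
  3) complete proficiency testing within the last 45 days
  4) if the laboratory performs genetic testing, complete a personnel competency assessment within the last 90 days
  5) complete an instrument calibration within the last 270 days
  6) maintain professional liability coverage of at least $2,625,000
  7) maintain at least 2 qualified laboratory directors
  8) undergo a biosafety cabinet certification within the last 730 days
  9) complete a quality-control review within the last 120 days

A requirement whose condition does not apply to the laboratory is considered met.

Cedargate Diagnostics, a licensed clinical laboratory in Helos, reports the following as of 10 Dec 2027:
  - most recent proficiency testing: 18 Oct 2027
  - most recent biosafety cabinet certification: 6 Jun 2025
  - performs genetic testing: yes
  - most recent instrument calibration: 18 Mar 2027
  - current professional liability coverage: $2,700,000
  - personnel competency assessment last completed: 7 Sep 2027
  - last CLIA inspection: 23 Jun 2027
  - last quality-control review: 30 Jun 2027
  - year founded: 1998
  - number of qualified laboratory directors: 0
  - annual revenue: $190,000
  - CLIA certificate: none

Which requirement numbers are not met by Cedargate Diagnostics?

1. CLIA certificate absent → not met
2. CLIA inspection 170 days ago vs limit 180 → met
3. proficiency testing 53 days ago vs limit 45 → not met
4. condition 'performs genetic testing' holds; personnel competency assessment 94 days ago vs limit 90 → not met
5. instrument calibration 267 days ago vs limit 270 → met
6. professional liability coverage $2,700,000 ≥ $2,625,000 → met
7. qualified laboratory directors 0 < 2 → not met
8. biosafety cabinet certification 917 days ago vs limit 730 → not met
9. quality-control review 163 days ago vs limit 120 → not met
Not met: 1, 3, 4, 7, 8, 9

1, 3, 4, 7, 8, 9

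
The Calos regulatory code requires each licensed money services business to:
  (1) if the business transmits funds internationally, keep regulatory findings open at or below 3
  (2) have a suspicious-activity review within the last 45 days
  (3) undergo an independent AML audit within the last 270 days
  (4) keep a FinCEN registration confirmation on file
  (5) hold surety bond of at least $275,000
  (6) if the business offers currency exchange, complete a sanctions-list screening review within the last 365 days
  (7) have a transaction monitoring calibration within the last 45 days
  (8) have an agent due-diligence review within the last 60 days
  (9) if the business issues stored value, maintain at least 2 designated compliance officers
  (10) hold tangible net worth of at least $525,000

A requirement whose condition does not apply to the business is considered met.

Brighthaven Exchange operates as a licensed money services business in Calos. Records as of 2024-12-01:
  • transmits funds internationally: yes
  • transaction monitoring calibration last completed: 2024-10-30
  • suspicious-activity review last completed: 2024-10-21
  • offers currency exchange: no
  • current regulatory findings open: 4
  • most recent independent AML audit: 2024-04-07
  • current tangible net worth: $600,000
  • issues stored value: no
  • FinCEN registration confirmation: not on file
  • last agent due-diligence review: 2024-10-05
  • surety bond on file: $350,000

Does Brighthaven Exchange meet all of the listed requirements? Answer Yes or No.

No

1. condition 'transmits funds internationally' holds; regulatory findings open 4 > 3 → not met
2. suspicious-activity review 41 days ago vs limit 45 → met
3. independent AML audit 238 days ago vs limit 270 → met
4. FinCEN registration confirmation absent → not met
5. surety bond $350,000 ≥ $275,000 → met
6. condition 'offers currency exchange' does not hold → requirement n/a → met
7. transaction monitoring calibration 32 days ago vs limit 45 → met
8. agent due-diligence review 57 days ago vs limit 60 → met
9. condition 'issues stored value' does not hold → requirement n/a → met
10. tangible net worth $600,000 ≥ $525,000 → met
Not met: 1, 4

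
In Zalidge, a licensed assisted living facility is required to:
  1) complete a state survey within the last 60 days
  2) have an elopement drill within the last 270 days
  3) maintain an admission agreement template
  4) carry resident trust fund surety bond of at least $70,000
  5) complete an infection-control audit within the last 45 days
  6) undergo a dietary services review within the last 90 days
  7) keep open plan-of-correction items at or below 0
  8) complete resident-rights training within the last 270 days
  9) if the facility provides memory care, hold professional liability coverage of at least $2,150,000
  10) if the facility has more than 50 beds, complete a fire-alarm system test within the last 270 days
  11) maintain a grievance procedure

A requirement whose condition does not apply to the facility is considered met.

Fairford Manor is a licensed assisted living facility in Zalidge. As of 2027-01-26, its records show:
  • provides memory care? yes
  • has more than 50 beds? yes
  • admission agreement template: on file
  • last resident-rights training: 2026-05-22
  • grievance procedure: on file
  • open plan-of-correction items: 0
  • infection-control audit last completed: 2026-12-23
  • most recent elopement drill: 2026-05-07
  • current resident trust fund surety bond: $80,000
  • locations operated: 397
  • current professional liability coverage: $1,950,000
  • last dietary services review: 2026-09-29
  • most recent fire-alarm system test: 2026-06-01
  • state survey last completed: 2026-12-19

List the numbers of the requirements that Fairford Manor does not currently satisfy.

1. state survey 38 days ago vs limit 60 → met
2. elopement drill 264 days ago vs limit 270 → met
3. admission agreement template present → met
4. resident trust fund surety bond $80,000 ≥ $70,000 → met
5. infection-control audit 34 days ago vs limit 45 → met
6. dietary services review 119 days ago vs limit 90 → not met
7. open plan-of-correction items 0 ≤ 0 → met
8. resident-rights training 249 days ago vs limit 270 → met
9. condition 'provides memory care' holds; professional liability coverage $1,950,000 < $2,150,000 → not met
10. condition 'has more than 50 beds' holds; fire-alarm system test 239 days ago vs limit 270 → met
11. grievance procedure present → met
Not met: 6, 9

6, 9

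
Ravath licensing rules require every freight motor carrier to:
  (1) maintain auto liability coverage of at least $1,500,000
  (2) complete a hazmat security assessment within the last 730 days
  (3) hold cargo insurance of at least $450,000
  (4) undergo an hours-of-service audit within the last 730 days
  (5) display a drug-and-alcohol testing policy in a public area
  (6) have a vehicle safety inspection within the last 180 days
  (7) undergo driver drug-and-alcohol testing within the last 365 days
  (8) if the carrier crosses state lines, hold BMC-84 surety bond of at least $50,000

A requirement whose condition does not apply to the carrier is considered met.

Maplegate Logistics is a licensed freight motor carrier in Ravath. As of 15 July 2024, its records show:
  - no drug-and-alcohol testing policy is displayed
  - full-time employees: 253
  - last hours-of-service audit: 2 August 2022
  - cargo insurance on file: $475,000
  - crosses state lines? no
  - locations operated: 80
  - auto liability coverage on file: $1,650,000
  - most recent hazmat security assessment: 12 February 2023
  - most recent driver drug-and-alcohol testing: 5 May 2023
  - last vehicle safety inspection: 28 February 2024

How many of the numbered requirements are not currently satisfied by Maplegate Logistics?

2

1. auto liability coverage $1,650,000 ≥ $1,500,000 → met
2. hazmat security assessment 519 days ago vs limit 730 → met
3. cargo insurance $475,000 ≥ $450,000 → met
4. hours-of-service audit 713 days ago vs limit 730 → met
5. drug-and-alcohol testing policy absent → not met
6. vehicle safety inspection 138 days ago vs limit 180 → met
7. driver drug-and-alcohol testing 437 days ago vs limit 365 → not met
8. condition 'crosses state lines' does not hold → requirement n/a → met
Not met: 2 of 8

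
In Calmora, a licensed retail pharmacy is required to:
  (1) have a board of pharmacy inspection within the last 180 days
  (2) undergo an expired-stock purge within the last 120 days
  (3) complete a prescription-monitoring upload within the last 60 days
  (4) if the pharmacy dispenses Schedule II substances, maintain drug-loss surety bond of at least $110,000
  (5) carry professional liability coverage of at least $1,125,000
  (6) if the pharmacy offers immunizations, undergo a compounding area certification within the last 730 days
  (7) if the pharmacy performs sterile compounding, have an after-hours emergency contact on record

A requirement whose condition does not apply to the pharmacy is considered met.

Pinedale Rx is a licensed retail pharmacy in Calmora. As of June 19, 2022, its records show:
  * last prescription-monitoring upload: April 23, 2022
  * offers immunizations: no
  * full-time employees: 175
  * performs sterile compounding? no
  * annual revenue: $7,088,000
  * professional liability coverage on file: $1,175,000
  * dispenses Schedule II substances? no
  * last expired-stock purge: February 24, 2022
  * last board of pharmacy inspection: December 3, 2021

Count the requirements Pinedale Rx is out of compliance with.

1

1. board of pharmacy inspection 198 days ago vs limit 180 → not met
2. expired-stock purge 115 days ago vs limit 120 → met
3. prescription-monitoring upload 57 days ago vs limit 60 → met
4. condition 'dispenses Schedule II substances' does not hold → requirement n/a → met
5. professional liability coverage $1,175,000 ≥ $1,125,000 → met
6. condition 'offers immunizations' does not hold → requirement n/a → met
7. condition 'performs sterile compounding' does not hold → requirement n/a → met
Not met: 1 of 7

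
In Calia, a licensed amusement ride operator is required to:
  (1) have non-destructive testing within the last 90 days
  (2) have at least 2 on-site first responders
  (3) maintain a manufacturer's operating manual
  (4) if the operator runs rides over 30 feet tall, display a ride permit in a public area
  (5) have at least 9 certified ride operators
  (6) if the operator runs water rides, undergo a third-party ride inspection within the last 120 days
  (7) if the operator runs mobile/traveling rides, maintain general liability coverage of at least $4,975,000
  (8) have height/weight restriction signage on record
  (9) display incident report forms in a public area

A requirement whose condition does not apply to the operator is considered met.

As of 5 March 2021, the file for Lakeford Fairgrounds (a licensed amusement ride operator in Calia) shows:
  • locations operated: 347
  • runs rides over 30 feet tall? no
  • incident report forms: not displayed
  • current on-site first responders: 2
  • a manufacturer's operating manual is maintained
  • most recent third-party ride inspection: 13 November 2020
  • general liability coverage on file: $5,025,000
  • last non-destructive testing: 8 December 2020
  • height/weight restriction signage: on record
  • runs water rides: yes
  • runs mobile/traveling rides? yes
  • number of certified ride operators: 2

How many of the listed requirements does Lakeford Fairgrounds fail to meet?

2

1. non-destructive testing 87 days ago vs limit 90 → met
2. on-site first responders 2 ≥ 2 → met
3. manufacturer's operating manual present → met
4. condition 'runs rides over 30 feet tall' does not hold → requirement n/a → met
5. certified ride operators 2 < 9 → not met
6. condition 'runs water rides' holds; third-party ride inspection 112 days ago vs limit 120 → met
7. condition 'runs mobile/traveling rides' holds; general liability coverage $5,025,000 ≥ $4,975,000 → met
8. height/weight restriction signage present → met
9. incident report forms absent → not met
Not met: 2 of 9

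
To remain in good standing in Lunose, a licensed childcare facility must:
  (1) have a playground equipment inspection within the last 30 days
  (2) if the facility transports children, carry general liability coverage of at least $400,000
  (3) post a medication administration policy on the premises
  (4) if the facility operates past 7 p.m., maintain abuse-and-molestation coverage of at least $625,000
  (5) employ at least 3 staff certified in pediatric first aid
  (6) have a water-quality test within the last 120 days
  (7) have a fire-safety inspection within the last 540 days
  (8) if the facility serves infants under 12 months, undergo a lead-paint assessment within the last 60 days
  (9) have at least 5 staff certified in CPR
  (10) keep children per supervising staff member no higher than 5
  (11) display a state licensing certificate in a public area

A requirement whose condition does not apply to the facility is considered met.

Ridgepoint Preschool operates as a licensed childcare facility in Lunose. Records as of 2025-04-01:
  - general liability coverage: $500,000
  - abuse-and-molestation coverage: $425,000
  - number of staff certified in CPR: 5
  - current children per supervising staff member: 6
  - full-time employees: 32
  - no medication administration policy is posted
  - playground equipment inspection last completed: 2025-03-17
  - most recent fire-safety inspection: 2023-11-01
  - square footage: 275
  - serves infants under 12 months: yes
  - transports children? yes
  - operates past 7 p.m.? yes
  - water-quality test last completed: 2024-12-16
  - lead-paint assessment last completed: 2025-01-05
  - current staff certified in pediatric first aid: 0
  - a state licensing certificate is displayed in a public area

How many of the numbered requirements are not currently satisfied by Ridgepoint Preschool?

5

1. playground equipment inspection 15 days ago vs limit 30 → met
2. condition 'transports children' holds; general liability coverage $500,000 ≥ $400,000 → met
3. medication administration policy absent → not met
4. condition 'operates past 7 p.m.' holds; abuse-and-molestation coverage $425,000 < $625,000 → not met
5. staff certified in pediatric first aid 0 < 3 → not met
6. water-quality test 106 days ago vs limit 120 → met
7. fire-safety inspection 517 days ago vs limit 540 → met
8. condition 'serves infants under 12 months' holds; lead-paint assessment 86 days ago vs limit 60 → not met
9. staff certified in CPR 5 ≥ 5 → met
10. children per supervising staff member 6 > 5 → not met
11. state licensing certificate present → met
Not met: 5 of 11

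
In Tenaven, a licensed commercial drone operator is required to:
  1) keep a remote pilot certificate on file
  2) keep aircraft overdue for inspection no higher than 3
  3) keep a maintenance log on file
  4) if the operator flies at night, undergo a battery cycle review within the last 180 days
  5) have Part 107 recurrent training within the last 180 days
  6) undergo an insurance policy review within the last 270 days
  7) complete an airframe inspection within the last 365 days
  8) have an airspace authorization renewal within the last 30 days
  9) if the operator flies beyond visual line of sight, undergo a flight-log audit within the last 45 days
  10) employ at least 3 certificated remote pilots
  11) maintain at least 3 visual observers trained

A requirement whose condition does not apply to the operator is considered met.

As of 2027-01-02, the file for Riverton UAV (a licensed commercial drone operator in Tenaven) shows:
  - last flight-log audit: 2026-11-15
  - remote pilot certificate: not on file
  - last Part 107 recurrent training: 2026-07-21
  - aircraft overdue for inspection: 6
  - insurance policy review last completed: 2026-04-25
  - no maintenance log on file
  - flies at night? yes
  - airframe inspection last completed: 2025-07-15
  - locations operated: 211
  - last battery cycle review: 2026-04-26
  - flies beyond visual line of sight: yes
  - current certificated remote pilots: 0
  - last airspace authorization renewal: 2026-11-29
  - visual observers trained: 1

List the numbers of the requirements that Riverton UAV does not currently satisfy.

1. remote pilot certificate absent → not met
2. aircraft overdue for inspection 6 > 3 → not met
3. maintenance log absent → not met
4. condition 'flies at night' holds; battery cycle review 251 days ago vs limit 180 → not met
5. Part 107 recurrent training 165 days ago vs limit 180 → met
6. insurance policy review 252 days ago vs limit 270 → met
7. airframe inspection 536 days ago vs limit 365 → not met
8. airspace authorization renewal 34 days ago vs limit 30 → not met
9. condition 'flies beyond visual line of sight' holds; flight-log audit 48 days ago vs limit 45 → not met
10. certificated remote pilots 0 < 3 → not met
11. visual observers trained 1 < 3 → not met
Not met: 1, 2, 3, 4, 7, 8, 9, 10, 11

1, 2, 3, 4, 7, 8, 9, 10, 11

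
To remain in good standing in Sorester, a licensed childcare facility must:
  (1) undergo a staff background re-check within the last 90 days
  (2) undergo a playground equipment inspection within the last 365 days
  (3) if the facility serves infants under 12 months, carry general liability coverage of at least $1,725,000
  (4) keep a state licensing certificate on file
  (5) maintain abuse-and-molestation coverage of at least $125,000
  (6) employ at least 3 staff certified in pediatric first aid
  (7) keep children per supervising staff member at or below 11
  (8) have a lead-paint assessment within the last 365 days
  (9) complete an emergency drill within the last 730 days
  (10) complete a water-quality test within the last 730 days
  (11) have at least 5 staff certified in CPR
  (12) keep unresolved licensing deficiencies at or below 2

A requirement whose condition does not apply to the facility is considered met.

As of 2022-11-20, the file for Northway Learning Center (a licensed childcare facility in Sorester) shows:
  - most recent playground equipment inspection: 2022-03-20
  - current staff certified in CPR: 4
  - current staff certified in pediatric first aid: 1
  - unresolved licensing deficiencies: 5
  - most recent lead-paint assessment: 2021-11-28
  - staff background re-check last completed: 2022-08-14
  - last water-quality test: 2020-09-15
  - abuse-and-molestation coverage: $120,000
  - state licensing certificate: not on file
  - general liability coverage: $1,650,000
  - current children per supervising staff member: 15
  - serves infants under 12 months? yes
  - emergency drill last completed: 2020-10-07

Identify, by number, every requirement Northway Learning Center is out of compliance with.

1, 3, 4, 5, 6, 7, 9, 10, 11, 12

1. staff background re-check 98 days ago vs limit 90 → not met
2. playground equipment inspection 245 days ago vs limit 365 → met
3. condition 'serves infants under 12 months' holds; general liability coverage $1,650,000 < $1,725,000 → not met
4. state licensing certificate absent → not met
5. abuse-and-molestation coverage $120,000 < $125,000 → not met
6. staff certified in pediatric first aid 1 < 3 → not met
7. children per supervising staff member 15 > 11 → not met
8. lead-paint assessment 357 days ago vs limit 365 → met
9. emergency drill 774 days ago vs limit 730 → not met
10. water-quality test 796 days ago vs limit 730 → not met
11. staff certified in CPR 4 < 5 → not met
12. unresolved licensing deficiencies 5 > 2 → not met
Not met: 1, 3, 4, 5, 6, 7, 9, 10, 11, 12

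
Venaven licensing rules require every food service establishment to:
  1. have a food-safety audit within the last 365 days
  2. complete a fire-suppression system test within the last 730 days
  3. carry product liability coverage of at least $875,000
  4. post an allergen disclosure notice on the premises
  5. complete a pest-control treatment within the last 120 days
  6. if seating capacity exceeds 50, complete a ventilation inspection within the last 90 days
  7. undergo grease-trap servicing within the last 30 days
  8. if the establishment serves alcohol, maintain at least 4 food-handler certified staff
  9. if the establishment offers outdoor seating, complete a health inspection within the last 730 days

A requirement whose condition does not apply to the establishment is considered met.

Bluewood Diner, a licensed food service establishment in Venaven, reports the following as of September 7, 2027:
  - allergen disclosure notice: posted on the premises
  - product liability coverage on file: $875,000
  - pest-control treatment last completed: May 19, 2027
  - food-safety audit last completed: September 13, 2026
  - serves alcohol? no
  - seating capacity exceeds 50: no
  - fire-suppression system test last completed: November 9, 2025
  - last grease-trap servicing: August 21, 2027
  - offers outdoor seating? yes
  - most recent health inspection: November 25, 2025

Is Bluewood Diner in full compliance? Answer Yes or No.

Yes

1. food-safety audit 359 days ago vs limit 365 → met
2. fire-suppression system test 667 days ago vs limit 730 → met
3. product liability coverage $875,000 ≥ $875,000 → met
4. allergen disclosure notice present → met
5. pest-control treatment 111 days ago vs limit 120 → met
6. condition 'seating capacity exceeds 50' does not hold → requirement n/a → met
7. grease-trap servicing 17 days ago vs limit 30 → met
8. condition 'serves alcohol' does not hold → requirement n/a → met
9. condition 'offers outdoor seating' holds; health inspection 651 days ago vs limit 730 → met
All met.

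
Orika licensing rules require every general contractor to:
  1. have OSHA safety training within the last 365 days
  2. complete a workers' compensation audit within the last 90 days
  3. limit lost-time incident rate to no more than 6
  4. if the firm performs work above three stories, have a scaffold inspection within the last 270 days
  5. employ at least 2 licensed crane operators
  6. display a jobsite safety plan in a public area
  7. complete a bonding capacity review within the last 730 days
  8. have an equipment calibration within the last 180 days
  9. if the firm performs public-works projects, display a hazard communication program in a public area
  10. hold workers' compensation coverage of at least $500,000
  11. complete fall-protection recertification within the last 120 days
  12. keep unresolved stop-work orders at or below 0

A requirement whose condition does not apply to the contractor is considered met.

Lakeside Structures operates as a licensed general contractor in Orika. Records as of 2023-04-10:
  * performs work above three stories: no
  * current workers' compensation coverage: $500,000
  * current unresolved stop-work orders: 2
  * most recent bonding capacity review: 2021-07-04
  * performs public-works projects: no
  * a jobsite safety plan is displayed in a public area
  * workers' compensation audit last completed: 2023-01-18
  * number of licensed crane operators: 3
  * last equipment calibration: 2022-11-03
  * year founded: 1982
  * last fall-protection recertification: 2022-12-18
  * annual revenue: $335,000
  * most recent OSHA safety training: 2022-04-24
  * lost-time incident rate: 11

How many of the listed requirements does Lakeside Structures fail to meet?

2

1. OSHA safety training 351 days ago vs limit 365 → met
2. workers' compensation audit 82 days ago vs limit 90 → met
3. lost-time incident rate 11 > 6 → not met
4. condition 'performs work above three stories' does not hold → requirement n/a → met
5. licensed crane operators 3 ≥ 2 → met
6. jobsite safety plan present → met
7. bonding capacity review 645 days ago vs limit 730 → met
8. equipment calibration 158 days ago vs limit 180 → met
9. condition 'performs public-works projects' does not hold → requirement n/a → met
10. workers' compensation coverage $500,000 ≥ $500,000 → met
11. fall-protection recertification 113 days ago vs limit 120 → met
12. unresolved stop-work orders 2 > 0 → not met
Not met: 2 of 12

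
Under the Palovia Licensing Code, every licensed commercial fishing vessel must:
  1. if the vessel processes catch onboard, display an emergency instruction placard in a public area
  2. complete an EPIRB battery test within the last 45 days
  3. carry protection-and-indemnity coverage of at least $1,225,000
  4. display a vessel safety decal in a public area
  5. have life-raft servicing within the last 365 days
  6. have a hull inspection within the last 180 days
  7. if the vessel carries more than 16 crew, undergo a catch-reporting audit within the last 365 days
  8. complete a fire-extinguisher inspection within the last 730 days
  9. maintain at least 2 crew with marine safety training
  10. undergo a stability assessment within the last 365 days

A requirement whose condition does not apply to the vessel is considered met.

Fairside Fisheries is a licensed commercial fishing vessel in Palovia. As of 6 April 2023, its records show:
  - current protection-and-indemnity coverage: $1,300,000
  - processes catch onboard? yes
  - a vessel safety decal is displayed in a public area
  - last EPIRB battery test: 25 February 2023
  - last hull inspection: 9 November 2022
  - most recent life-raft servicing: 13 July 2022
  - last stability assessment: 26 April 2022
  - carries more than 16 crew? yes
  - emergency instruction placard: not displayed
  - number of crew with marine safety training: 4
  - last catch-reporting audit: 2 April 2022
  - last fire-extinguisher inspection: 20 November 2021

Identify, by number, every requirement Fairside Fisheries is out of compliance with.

1. condition 'processes catch onboard' holds; emergency instruction placard absent → not met
2. EPIRB battery test 40 days ago vs limit 45 → met
3. protection-and-indemnity coverage $1,300,000 ≥ $1,225,000 → met
4. vessel safety decal present → met
5. life-raft servicing 267 days ago vs limit 365 → met
6. hull inspection 148 days ago vs limit 180 → met
7. condition 'carries more than 16 crew' holds; catch-reporting audit 369 days ago vs limit 365 → not met
8. fire-extinguisher inspection 502 days ago vs limit 730 → met
9. crew with marine safety training 4 ≥ 2 → met
10. stability assessment 345 days ago vs limit 365 → met
Not met: 1, 7

1, 7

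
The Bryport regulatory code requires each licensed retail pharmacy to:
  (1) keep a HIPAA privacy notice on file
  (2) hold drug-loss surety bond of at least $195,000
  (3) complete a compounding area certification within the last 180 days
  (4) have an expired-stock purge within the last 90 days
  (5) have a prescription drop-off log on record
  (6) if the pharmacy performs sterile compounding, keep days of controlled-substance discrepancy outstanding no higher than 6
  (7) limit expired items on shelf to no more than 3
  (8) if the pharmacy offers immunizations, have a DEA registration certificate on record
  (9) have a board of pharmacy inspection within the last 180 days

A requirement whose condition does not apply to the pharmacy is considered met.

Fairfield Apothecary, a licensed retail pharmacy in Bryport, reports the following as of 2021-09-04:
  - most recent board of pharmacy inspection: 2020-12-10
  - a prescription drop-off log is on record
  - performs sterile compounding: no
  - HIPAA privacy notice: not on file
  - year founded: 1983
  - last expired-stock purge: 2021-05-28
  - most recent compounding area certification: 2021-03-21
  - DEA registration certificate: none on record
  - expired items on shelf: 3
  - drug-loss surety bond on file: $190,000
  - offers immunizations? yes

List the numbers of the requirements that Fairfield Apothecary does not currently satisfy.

1. HIPAA privacy notice absent → not met
2. drug-loss surety bond $190,000 < $195,000 → not met
3. compounding area certification 167 days ago vs limit 180 → met
4. expired-stock purge 99 days ago vs limit 90 → not met
5. prescription drop-off log present → met
6. condition 'performs sterile compounding' does not hold → requirement n/a → met
7. expired items on shelf 3 ≤ 3 → met
8. condition 'offers immunizations' holds; DEA registration certificate absent → not met
9. board of pharmacy inspection 268 days ago vs limit 180 → not met
Not met: 1, 2, 4, 8, 9

1, 2, 4, 8, 9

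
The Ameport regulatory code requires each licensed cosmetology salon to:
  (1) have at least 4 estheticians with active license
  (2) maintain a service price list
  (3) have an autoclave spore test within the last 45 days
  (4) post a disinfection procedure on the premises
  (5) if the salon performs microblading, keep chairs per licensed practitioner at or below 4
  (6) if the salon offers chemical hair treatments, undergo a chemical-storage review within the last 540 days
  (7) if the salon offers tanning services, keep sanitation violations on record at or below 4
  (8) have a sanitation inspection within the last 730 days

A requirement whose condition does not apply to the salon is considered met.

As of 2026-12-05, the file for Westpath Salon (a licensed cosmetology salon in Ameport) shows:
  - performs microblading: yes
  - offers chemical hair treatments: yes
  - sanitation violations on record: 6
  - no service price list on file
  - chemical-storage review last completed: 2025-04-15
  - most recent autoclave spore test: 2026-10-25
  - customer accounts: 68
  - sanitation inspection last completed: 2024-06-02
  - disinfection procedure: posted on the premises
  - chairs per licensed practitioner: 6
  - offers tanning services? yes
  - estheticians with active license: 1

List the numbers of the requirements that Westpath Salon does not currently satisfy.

1. estheticians with active license 1 < 4 → not met
2. service price list absent → not met
3. autoclave spore test 41 days ago vs limit 45 → met
4. disinfection procedure present → met
5. condition 'performs microblading' holds; chairs per licensed practitioner 6 > 4 → not met
6. condition 'offers chemical hair treatments' holds; chemical-storage review 599 days ago vs limit 540 → not met
7. condition 'offers tanning services' holds; sanitation violations on record 6 > 4 → not met
8. sanitation inspection 916 days ago vs limit 730 → not met
Not met: 1, 2, 5, 6, 7, 8

1, 2, 5, 6, 7, 8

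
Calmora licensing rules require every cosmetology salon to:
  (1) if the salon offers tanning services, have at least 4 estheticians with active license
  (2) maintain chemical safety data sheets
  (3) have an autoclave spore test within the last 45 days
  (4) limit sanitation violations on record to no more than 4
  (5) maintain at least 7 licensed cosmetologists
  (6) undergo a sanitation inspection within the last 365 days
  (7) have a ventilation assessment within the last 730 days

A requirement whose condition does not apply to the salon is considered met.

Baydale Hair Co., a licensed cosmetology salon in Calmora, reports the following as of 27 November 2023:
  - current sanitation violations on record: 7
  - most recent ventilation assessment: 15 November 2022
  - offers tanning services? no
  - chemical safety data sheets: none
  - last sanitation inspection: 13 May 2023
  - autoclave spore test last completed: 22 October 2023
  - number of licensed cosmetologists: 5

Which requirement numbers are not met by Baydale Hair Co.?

1. condition 'offers tanning services' does not hold → requirement n/a → met
2. chemical safety data sheets absent → not met
3. autoclave spore test 36 days ago vs limit 45 → met
4. sanitation violations on record 7 > 4 → not met
5. licensed cosmetologists 5 < 7 → not met
6. sanitation inspection 198 days ago vs limit 365 → met
7. ventilation assessment 377 days ago vs limit 730 → met
Not met: 2, 4, 5

2, 4, 5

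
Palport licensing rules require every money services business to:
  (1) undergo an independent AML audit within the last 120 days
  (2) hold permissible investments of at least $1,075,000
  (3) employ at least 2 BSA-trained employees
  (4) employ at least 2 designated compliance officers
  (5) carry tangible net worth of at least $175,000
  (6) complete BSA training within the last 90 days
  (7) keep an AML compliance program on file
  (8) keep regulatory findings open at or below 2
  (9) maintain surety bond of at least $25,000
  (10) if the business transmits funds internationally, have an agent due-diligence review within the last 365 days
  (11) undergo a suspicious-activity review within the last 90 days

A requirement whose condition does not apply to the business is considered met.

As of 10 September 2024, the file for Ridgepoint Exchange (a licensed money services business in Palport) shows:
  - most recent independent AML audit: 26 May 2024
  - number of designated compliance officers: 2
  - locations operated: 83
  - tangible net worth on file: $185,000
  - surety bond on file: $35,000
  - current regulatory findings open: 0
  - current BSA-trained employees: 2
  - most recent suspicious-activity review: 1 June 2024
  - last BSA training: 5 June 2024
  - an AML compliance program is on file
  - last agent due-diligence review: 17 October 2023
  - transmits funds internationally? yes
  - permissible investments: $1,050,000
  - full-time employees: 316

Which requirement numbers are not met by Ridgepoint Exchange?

1. independent AML audit 107 days ago vs limit 120 → met
2. permissible investments $1,050,000 < $1,075,000 → not met
3. BSA-trained employees 2 ≥ 2 → met
4. designated compliance officers 2 ≥ 2 → met
5. tangible net worth $185,000 ≥ $175,000 → met
6. BSA training 97 days ago vs limit 90 → not met
7. AML compliance program present → met
8. regulatory findings open 0 ≤ 2 → met
9. surety bond $35,000 ≥ $25,000 → met
10. condition 'transmits funds internationally' holds; agent due-diligence review 329 days ago vs limit 365 → met
11. suspicious-activity review 101 days ago vs limit 90 → not met
Not met: 2, 6, 11

2, 6, 11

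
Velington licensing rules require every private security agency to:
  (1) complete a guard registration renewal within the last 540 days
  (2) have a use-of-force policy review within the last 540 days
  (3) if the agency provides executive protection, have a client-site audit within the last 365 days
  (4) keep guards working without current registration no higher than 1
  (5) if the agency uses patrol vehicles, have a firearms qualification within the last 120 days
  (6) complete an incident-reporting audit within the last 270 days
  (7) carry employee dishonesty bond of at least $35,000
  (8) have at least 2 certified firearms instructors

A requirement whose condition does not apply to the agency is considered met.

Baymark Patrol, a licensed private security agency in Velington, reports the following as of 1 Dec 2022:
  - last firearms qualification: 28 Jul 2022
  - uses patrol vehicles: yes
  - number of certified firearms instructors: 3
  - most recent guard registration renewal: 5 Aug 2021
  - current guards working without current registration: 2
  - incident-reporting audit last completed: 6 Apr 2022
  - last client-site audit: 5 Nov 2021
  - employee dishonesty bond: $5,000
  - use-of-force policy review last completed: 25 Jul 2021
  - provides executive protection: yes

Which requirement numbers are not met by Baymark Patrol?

1. guard registration renewal 483 days ago vs limit 540 → met
2. use-of-force policy review 494 days ago vs limit 540 → met
3. condition 'provides executive protection' holds; client-site audit 391 days ago vs limit 365 → not met
4. guards working without current registration 2 > 1 → not met
5. condition 'uses patrol vehicles' holds; firearms qualification 126 days ago vs limit 120 → not met
6. incident-reporting audit 239 days ago vs limit 270 → met
7. employee dishonesty bond $5,000 < $35,000 → not met
8. certified firearms instructors 3 ≥ 2 → met
Not met: 3, 4, 5, 7

3, 4, 5, 7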